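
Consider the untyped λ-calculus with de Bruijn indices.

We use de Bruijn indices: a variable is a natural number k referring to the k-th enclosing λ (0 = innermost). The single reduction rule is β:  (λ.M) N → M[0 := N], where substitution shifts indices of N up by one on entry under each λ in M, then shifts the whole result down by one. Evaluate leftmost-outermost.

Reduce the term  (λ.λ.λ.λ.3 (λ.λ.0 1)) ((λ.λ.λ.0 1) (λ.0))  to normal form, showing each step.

  start: (λ.λ.λ.λ.3 (λ.λ.0 1)) ((λ.λ.λ.0 1) (λ.0))
  step 1: λ.λ.λ.(λ.λ.λ.0 1) (λ.0) (λ.λ.0 1)
  step 2: λ.λ.λ.(λ.λ.0 1) (λ.λ.0 1)
  step 3: λ.λ.λ.λ.0 (λ.λ.0 1)

Answer: normal form = λ.λ.λ.λ.0 (λ.λ.0 1)  (in 3 steps)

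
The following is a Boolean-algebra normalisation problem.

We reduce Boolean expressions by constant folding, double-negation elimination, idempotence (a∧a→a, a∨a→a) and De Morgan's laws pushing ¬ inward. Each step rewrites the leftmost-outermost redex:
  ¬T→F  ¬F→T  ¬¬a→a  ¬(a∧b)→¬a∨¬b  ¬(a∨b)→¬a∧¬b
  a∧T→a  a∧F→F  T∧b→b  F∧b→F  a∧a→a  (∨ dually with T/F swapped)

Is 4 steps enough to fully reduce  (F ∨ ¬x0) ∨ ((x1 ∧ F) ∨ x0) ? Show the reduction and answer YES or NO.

Answer: YES — reaches normal form ¬x0 ∨ x0 in 3 ≤ 4 steps

Working:
  start: (F ∨ ¬x0) ∨ ((x1 ∧ F) ∨ x0)
  step 1: ¬x0 ∨ ((x1 ∧ F) ∨ x0)
  step 2: ¬x0 ∨ (F ∨ x0)
  step 3: ¬x0 ∨ x0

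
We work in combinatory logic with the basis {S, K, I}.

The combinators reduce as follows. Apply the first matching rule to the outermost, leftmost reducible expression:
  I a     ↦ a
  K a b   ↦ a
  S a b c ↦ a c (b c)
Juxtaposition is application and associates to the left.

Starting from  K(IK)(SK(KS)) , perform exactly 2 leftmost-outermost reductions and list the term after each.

  start: K(IK)(SK(KS))
  step 1: IK
  step 2: K

Answer: after 2 steps: K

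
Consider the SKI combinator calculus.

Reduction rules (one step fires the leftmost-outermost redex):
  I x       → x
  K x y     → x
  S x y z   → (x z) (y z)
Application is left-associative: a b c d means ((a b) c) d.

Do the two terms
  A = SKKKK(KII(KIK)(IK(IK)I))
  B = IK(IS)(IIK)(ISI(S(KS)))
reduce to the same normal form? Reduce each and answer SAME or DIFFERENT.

Term A:
  start: SKKKK(KII(KIK)(IK(IK)I))
  step 1: KK(KK)K(KII(KIK)(IK(IK)I))
  step 2: KK(KII(KIK)(IK(IK)I))
  step 3: K

Term B:
  start: IK(IS)(IIK)(ISI(S(KS)))
  step 1: K(IS)(IIK)(ISI(S(KS)))
  step 2: IS(ISI(S(KS)))
  step 3: S(ISI(S(KS)))
  step 4: S(SI(S(KS)))

Answer: DIFFERENT — A ⇓ K, B ⇓ S(SI(S(KS)))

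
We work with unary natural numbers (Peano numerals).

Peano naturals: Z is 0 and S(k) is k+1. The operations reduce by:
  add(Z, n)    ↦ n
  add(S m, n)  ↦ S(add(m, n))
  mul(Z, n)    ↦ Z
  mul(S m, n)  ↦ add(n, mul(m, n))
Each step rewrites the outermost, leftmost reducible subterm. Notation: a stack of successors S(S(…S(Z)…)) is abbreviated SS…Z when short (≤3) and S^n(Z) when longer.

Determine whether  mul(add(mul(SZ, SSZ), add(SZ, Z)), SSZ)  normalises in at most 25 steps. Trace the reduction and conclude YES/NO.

  start: mul(add(mul(SZ, SSZ), add(SZ, Z)), SSZ)
  step 1: mul(add(add(SSZ, mul(Z, SSZ)), add(SZ, Z)), SSZ)
  step 2: mul(add(S(add(SZ, mul(Z, SSZ))), add(SZ, Z)), SSZ)
  step 3: mul(S(add(add(SZ, mul(Z, SSZ)), add(SZ, Z))), SSZ)
  step 4: add(SSZ, mul(add(add(SZ, mul(Z, SSZ)), add(SZ, Z)), SSZ))
  step 5: S(add(SZ, mul(add(add(SZ, mul(Z, SSZ)), add(SZ, Z)), SSZ)))
  step 6: S(S(add(Z, mul(add(add(SZ, mul(Z, SSZ)), add(SZ, Z)), SSZ))))
  step 7: S(S(mul(add(add(SZ, mul(Z, SSZ)), add(SZ, Z)), SSZ)))
  step 8: S(S(mul(add(S(add(Z, mul(Z, SSZ))), add(SZ, Z)), SSZ)))
  step 9: S(S(mul(S(add(add(Z, mul(Z, SSZ)), add(SZ, Z))), SSZ)))
  step 10: S(S(add(SSZ, mul(add(add(Z, mul(Z, SSZ)), add(SZ, Z)), SSZ))))
  step 11: S(S(S(add(SZ, mul(add(add(Z, mul(Z, SSZ)), add(SZ, Z)), SSZ)))))
  step 12: S(S(S(S(add(Z, mul(add(add(Z, mul(Z, SSZ)), add(SZ, Z)), SSZ))))))
  step 13: S(S(S(S(mul(add(add(Z, mul(Z, SSZ)), add(SZ, Z)), SSZ)))))
  step 14: S(S(S(S(mul(add(mul(Z, SSZ), add(SZ, Z)), SSZ)))))
  step 15: S(S(S(S(mul(add(Z, add(SZ, Z)), SSZ)))))
  step 16: S(S(S(S(mul(add(SZ, Z), SSZ)))))
  step 17: S(S(S(S(mul(S(add(Z, Z)), SSZ)))))
  step 18: S(S(S(S(add(SSZ, mul(add(Z, Z), SSZ))))))
  step 19: S(S(S(S(S(add(SZ, mul(add(Z, Z), SSZ)))))))
  step 20: S(S(S(S(S(S(add(Z, mul(add(Z, Z), SSZ))))))))
  step 21: S(S(S(S(S(S(mul(add(Z, Z), SSZ)))))))
  step 22: S(S(S(S(S(S(mul(Z, SSZ)))))))
  step 23: S^6(Z)

Answer: YES — reaches normal form S^6(Z) in 23 ≤ 25 steps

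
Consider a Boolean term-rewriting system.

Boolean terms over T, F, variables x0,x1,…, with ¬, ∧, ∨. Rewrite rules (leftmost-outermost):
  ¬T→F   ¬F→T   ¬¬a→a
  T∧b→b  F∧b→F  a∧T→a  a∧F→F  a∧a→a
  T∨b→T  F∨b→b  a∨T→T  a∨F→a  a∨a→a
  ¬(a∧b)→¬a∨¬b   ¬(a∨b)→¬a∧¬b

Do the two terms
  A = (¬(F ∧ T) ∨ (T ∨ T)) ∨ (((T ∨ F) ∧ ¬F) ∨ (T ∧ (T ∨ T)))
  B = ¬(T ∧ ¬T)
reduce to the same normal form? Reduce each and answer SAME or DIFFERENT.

Answer: SAME — A ⇓ T, B ⇓ T

Derivation:
Term A:
  start: (¬(F ∧ T) ∨ (T ∨ T)) ∨ (((T ∨ F) ∧ ¬F) ∨ (T ∧ (T ∨ T)))
  step 1: ((¬F ∨ ¬T) ∨ (T ∨ T)) ∨ (((T ∨ F) ∧ ¬F) ∨ (T ∧ (T ∨ T)))
  step 2: ((T ∨ ¬T) ∨ (T ∨ T)) ∨ (((T ∨ F) ∧ ¬F) ∨ (T ∧ (T ∨ T)))
  step 3: (T ∨ (T ∨ T)) ∨ (((T ∨ F) ∧ ¬F) ∨ (T ∧ (T ∨ T)))
  step 4: T ∨ (((T ∨ F) ∧ ¬F) ∨ (T ∧ (T ∨ T)))
  step 5: T

Term B:
  start: ¬(T ∧ ¬T)
  step 1: ¬T ∨ ¬¬T
  step 2: F ∨ ¬¬T
  step 3: ¬¬T
  step 4: T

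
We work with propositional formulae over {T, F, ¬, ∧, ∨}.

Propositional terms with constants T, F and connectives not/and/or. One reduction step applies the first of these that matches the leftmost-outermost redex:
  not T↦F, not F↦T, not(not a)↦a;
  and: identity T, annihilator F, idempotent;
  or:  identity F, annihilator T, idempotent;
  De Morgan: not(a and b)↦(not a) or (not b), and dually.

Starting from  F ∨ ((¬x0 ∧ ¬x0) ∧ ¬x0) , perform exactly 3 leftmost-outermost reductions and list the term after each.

Answer: after 3 steps: ¬x0

Working:
  start: F ∨ ((¬x0 ∧ ¬x0) ∧ ¬x0)
  →1  (¬x0 ∧ ¬x0) ∧ ¬x0
  →2  ¬x0 ∧ ¬x0
  →3  ¬x0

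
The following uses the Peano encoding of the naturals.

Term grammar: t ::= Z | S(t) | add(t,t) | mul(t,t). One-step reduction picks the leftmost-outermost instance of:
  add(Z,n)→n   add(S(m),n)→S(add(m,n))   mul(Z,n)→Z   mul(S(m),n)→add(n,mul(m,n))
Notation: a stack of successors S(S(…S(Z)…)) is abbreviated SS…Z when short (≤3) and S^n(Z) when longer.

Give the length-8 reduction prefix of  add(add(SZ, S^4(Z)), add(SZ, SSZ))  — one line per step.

  start: add(add(SZ, S^4(Z)), add(SZ, SSZ))
  →1  add(S(add(Z, S^4(Z))), add(SZ, SSZ))
  →2  S(add(add(Z, S^4(Z)), add(SZ, SSZ)))
  →3  S(add(S^4(Z), add(SZ, SSZ)))
  →4  S(S(add(SSSZ, add(SZ, SSZ))))
  →5  S(S(S(add(SSZ, add(SZ, SSZ)))))
  →6  S(S(S(S(add(SZ, add(SZ, SSZ))))))
  →7  S(S(S(S(S(add(Z, add(SZ, SSZ)))))))
  →8  S(S(S(S(S(add(SZ, SSZ))))))

Answer: after 8 steps: S(S(S(S(S(add(SZ, SSZ))))))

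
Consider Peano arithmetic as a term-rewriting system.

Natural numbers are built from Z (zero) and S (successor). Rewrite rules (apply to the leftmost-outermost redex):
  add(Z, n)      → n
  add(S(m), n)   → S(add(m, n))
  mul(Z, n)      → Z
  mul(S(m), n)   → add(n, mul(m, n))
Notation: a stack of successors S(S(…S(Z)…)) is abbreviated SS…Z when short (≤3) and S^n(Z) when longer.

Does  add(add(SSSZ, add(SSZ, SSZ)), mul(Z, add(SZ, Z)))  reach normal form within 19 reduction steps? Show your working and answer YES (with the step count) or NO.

Answer: YES — reaches normal form S^7(Z) in 16 ≤ 19 steps

Derivation:
  start: add(add(SSSZ, add(SSZ, SSZ)), mul(Z, add(SZ, Z)))
  [1] add(S(add(SSZ, add(SSZ, SSZ))), mul(Z, add(SZ, Z)))
  [2] S(add(add(SSZ, add(SSZ, SSZ)), mul(Z, add(SZ, Z))))
  [3] S(add(S(add(SZ, add(SSZ, SSZ))), mul(Z, add(SZ, Z))))
  [4] S(S(add(add(SZ, add(SSZ, SSZ)), mul(Z, add(SZ, Z)))))
  [5] S(S(add(S(add(Z, add(SSZ, SSZ))), mul(Z, add(SZ, Z)))))
  [6] S(S(S(add(add(Z, add(SSZ, SSZ)), mul(Z, add(SZ, Z))))))
  [7] S(S(S(add(add(SSZ, SSZ), mul(Z, add(SZ, Z))))))
  [8] S(S(S(add(S(add(SZ, SSZ)), mul(Z, add(SZ, Z))))))
  [9] S(S(S(S(add(add(SZ, SSZ), mul(Z, add(SZ, Z)))))))
  [10] S(S(S(S(add(S(add(Z, SSZ)), mul(Z, add(SZ, Z)))))))
  [11] S(S(S(S(S(add(add(Z, SSZ), mul(Z, add(SZ, Z))))))))
  [12] S(S(S(S(S(add(SSZ, mul(Z, add(SZ, Z))))))))
  [13] S(S(S(S(S(S(add(SZ, mul(Z, add(SZ, Z)))))))))
  [14] S(S(S(S(S(S(S(add(Z, mul(Z, add(SZ, Z))))))))))
  [15] S(S(S(S(S(S(S(mul(Z, add(SZ, Z)))))))))
  [16] S^7(Z)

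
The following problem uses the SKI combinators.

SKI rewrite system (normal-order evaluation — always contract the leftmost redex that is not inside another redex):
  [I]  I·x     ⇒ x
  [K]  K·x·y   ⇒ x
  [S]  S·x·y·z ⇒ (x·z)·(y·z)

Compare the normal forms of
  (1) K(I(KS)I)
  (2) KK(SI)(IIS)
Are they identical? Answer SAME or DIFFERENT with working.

Answer: SAME — A ⇓ KS, B ⇓ KS

Reduction:
Term A:
  start: K(I(KS)I)
  →1  K(KSI)
  →2  KS

Term B:
  start: KK(SI)(IIS)
  →1  K(IIS)
  →2  K(IS)
  →3  KS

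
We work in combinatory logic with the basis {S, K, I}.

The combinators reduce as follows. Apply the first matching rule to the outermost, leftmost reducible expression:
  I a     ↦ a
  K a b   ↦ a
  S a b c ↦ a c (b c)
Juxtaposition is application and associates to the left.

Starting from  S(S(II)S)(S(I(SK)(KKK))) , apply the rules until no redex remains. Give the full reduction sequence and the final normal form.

  start: S(S(II)S)(S(I(SK)(KKK)))
  →1  S(SIS)(S(I(SK)(KKK)))
  →2  S(SIS)(S(SK(KKK)))
  →3  S(SIS)(S(SKK))

Answer: normal form = S(SIS)(S(SKK))  (in 3 steps)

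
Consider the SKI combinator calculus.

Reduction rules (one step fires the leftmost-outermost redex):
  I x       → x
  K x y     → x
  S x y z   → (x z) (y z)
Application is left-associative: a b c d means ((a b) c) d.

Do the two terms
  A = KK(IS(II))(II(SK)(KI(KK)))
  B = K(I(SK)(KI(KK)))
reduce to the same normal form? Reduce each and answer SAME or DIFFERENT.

Term A:
  start: KK(IS(II))(II(SK)(KI(KK)))
  [1] K(II(SK)(KI(KK)))
  [2] K(I(SK)(KI(KK)))
  [3] K(SK(KI(KK)))
  [4] K(SKI)

Term B:
  start: K(I(SK)(KI(KK)))
  [1] K(SK(KI(KK)))
  [2] K(SKI)

Answer: SAME — A ⇓ K(SKI), B ⇓ K(SKI)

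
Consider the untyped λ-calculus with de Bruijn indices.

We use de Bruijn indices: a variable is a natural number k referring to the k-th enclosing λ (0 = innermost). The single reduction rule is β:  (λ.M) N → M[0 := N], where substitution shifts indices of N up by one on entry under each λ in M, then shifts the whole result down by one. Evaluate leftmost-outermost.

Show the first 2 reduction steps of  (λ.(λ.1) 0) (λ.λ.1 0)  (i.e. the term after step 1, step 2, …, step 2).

  start: (λ.(λ.1) 0) (λ.λ.1 0)
  [1] (λ.λ.λ.1 0) (λ.λ.1 0)
  [2] λ.λ.1 0

Answer: after 2 steps: λ.λ.1 0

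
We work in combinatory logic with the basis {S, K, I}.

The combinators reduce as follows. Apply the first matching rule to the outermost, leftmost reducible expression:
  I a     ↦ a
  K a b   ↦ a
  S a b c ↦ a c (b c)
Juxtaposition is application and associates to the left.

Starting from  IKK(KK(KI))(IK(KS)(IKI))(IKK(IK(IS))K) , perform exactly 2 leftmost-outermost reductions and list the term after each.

  start: IKK(KK(KI))(IK(KS)(IKI))(IKK(IK(IS))K)
  step 1: KK(KK(KI))(IK(KS)(IKI))(IKK(IK(IS))K)
  step 2: K(IK(KS)(IKI))(IKK(IK(IS))K)

Answer: after 2 steps: K(IK(KS)(IKI))(IKK(IK(IS))K)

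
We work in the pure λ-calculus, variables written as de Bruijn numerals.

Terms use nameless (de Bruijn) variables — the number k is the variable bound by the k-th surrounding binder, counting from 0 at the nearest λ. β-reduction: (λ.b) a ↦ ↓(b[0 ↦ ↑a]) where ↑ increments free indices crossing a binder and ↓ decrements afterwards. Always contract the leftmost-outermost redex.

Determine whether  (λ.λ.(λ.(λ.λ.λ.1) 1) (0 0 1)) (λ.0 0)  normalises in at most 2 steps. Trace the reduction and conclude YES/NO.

Answer: NO — after 2 steps the term is λ.(λ.λ.λ.1) 0, not yet normal

Working:
  start: (λ.λ.(λ.(λ.λ.λ.1) 1) (0 0 1)) (λ.0 0)
  step 1: λ.(λ.(λ.λ.λ.1) 1) (0 0 (λ.0 0))
  step 2: λ.(λ.λ.λ.1) 0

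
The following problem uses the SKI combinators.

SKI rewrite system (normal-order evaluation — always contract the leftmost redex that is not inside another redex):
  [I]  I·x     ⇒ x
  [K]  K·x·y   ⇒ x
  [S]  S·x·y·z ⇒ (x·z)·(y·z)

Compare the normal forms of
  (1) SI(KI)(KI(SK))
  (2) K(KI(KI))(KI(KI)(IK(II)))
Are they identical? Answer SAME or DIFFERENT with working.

Term A:
  start: SI(KI)(KI(SK))
  step 1: I(KI(SK))(KI(KI(SK)))
  step 2: KI(SK)(KI(KI(SK)))
  step 3: I(KI(KI(SK)))
  step 4: KI(KI(SK))
  step 5: I

Term B:
  start: K(KI(KI))(KI(KI)(IK(II)))
  step 1: KI(KI)
  step 2: I

Answer: SAME — A ⇓ I, B ⇓ I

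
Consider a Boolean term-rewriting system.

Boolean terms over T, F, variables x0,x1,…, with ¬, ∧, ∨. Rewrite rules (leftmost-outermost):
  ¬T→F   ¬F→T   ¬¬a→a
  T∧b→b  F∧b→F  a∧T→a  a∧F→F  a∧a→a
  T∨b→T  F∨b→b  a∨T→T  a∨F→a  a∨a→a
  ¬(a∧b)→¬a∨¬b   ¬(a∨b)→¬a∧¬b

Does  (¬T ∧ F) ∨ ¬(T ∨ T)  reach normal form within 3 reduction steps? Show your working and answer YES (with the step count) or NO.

  start: (¬T ∧ F) ∨ ¬(T ∨ T)
  [1] F ∨ ¬(T ∨ T)
  [2] ¬(T ∨ T)
  [3] ¬T ∧ ¬T

Answer: NO — after 3 steps the term is ¬T ∧ ¬T, not yet normal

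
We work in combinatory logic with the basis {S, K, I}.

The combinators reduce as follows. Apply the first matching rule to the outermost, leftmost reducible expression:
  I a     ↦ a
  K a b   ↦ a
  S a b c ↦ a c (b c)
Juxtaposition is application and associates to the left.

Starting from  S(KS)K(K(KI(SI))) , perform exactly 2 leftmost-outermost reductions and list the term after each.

  start: S(KS)K(K(KI(SI)))
  step 1: KS(K(KI(SI)))(K(K(KI(SI))))
  step 2: S(K(K(KI(SI))))

Answer: after 2 steps: S(K(K(KI(SI))))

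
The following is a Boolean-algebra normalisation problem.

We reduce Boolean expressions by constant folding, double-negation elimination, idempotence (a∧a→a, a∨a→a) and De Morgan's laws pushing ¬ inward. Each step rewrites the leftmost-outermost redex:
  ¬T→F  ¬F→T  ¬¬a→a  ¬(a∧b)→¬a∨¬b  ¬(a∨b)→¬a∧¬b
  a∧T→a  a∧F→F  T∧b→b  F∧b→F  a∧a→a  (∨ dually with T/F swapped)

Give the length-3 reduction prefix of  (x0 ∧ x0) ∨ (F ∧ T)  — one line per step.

  start: (x0 ∧ x0) ∨ (F ∧ T)
  →1  x0 ∨ (F ∧ T)
  →2  x0 ∨ F
  →3  x0

Answer: after 3 steps: x0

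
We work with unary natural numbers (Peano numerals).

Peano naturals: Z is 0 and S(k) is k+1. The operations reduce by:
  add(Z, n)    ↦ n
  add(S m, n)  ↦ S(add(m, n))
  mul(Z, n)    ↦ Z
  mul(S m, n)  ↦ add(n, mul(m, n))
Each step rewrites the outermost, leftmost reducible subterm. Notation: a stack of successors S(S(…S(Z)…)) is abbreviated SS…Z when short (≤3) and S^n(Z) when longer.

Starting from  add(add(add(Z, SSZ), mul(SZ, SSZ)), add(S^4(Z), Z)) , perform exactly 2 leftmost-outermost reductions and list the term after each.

Answer: after 2 steps: add(S(add(SZ, mul(SZ, SSZ))), add(S^4(Z), Z))

Derivation:
  start: add(add(add(Z, SSZ), mul(SZ, SSZ)), add(S^4(Z), Z))
  →1  add(add(SSZ, mul(SZ, SSZ)), add(S^4(Z), Z))
  →2  add(S(add(SZ, mul(SZ, SSZ))), add(S^4(Z), Z))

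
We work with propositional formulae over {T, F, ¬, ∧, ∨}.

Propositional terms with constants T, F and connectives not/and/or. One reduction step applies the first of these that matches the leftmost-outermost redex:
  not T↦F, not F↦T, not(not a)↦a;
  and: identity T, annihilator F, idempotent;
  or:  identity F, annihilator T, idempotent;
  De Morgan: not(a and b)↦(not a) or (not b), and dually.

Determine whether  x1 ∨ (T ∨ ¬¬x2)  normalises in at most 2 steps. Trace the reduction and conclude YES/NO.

Answer: YES — reaches normal form T in 2 ≤ 2 steps

Derivation:
  start: x1 ∨ (T ∨ ¬¬x2)
  →1  x1 ∨ T
  →2  T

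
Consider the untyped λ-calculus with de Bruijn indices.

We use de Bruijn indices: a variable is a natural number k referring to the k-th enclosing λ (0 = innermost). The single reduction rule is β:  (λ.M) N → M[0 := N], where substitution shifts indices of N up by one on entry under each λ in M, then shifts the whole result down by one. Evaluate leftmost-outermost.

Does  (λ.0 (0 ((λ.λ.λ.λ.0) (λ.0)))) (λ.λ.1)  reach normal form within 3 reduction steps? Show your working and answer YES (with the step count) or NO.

  start: (λ.0 (0 ((λ.λ.λ.λ.0) (λ.0)))) (λ.λ.1)
  step 1: (λ.λ.1) ((λ.λ.1) ((λ.λ.λ.λ.0) (λ.0)))
  step 2: λ.(λ.λ.1) ((λ.λ.λ.λ.0) (λ.0))
  step 3: λ.λ.(λ.λ.λ.λ.0) (λ.0)

Answer: NO — after 3 steps the term is λ.λ.(λ.λ.λ.λ.0) (λ.0), not yet normal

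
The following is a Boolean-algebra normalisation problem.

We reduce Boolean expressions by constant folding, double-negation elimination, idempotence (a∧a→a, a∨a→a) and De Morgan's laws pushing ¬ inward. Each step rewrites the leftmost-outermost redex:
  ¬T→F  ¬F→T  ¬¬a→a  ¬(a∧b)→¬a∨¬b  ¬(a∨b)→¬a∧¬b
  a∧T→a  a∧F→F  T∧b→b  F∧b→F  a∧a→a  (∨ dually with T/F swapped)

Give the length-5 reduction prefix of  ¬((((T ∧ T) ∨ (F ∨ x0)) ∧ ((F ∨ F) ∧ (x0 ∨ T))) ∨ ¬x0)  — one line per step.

  start: ¬((((T ∧ T) ∨ (F ∨ x0)) ∧ ((F ∨ F) ∧ (x0 ∨ T))) ∨ ¬x0)
  →1  ¬(((T ∧ T) ∨ (F ∨ x0)) ∧ ((F ∨ F) ∧ (x0 ∨ T))) ∧ ¬¬x0
  →2  (¬((T ∧ T) ∨ (F ∨ x0)) ∨ ¬((F ∨ F) ∧ (x0 ∨ T))) ∧ ¬¬x0
  →3  ((¬(T ∧ T) ∧ ¬(F ∨ x0)) ∨ ¬((F ∨ F) ∧ (x0 ∨ T))) ∧ ¬¬x0
  →4  (((¬T ∨ ¬T) ∧ ¬(F ∨ x0)) ∨ ¬((F ∨ F) ∧ (x0 ∨ T))) ∧ ¬¬x0
  →5  ((¬T ∧ ¬(F ∨ x0)) ∨ ¬((F ∨ F) ∧ (x0 ∨ T))) ∧ ¬¬x0

Answer: after 5 steps: ((¬T ∧ ¬(F ∨ x0)) ∨ ¬((F ∨ F) ∧ (x0 ∨ T))) ∧ ¬¬x0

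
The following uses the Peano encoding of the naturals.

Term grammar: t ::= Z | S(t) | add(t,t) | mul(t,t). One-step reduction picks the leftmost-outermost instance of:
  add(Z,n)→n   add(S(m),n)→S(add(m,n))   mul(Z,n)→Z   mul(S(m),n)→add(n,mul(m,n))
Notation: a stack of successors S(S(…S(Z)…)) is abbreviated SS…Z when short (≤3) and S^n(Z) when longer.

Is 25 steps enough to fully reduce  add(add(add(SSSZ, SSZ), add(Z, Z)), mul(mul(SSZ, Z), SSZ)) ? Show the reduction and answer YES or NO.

Answer: YES — reaches normal form S^5(Z) in 23 ≤ 25 steps

Reduction:
  start: add(add(add(SSSZ, SSZ), add(Z, Z)), mul(mul(SSZ, Z), SSZ))
  step 1: add(add(S(add(SSZ, SSZ)), add(Z, Z)), mul(mul(SSZ, Z), SSZ))
  step 2: add(S(add(add(SSZ, SSZ), add(Z, Z))), mul(mul(SSZ, Z), SSZ))
  step 3: S(add(add(add(SSZ, SSZ), add(Z, Z)), mul(mul(SSZ, Z), SSZ)))
  step 4: S(add(add(S(add(SZ, SSZ)), add(Z, Z)), mul(mul(SSZ, Z), SSZ)))
  step 5: S(add(S(add(add(SZ, SSZ), add(Z, Z))), mul(mul(SSZ, Z), SSZ)))
  step 6: S(S(add(add(add(SZ, SSZ), add(Z, Z)), mul(mul(SSZ, Z), SSZ))))
  step 7: S(S(add(add(S(add(Z, SSZ)), add(Z, Z)), mul(mul(SSZ, Z), SSZ))))
  step 8: S(S(add(S(add(add(Z, SSZ), add(Z, Z))), mul(mul(SSZ, Z), SSZ))))
  step 9: S(S(S(add(add(add(Z, SSZ), add(Z, Z)), mul(mul(SSZ, Z), SSZ)))))
  step 10: S(S(S(add(add(SSZ, add(Z, Z)), mul(mul(SSZ, Z), SSZ)))))
  step 11: S(S(S(add(S(add(SZ, add(Z, Z))), mul(mul(SSZ, Z), SSZ)))))
  step 12: S(S(S(S(add(add(SZ, add(Z, Z)), mul(mul(SSZ, Z), SSZ))))))
  step 13: S(S(S(S(add(S(add(Z, add(Z, Z))), mul(mul(SSZ, Z), SSZ))))))
  step 14: S(S(S(S(S(add(add(Z, add(Z, Z)), mul(mul(SSZ, Z), SSZ)))))))
  step 15: S(S(S(S(S(add(add(Z, Z), mul(mul(SSZ, Z), SSZ)))))))
  step 16: S(S(S(S(S(add(Z, mul(mul(SSZ, Z), SSZ)))))))
  step 17: S(S(S(S(S(mul(mul(SSZ, Z), SSZ))))))
  step 18: S(S(S(S(S(mul(add(Z, mul(SZ, Z)), SSZ))))))
  step 19: S(S(S(S(S(mul(mul(SZ, Z), SSZ))))))
  step 20: S(S(S(S(S(mul(add(Z, mul(Z, Z)), SSZ))))))
  step 21: S(S(S(S(S(mul(mul(Z, Z), SSZ))))))
  step 22: S(S(S(S(S(mul(Z, SSZ))))))
  step 23: S^5(Z)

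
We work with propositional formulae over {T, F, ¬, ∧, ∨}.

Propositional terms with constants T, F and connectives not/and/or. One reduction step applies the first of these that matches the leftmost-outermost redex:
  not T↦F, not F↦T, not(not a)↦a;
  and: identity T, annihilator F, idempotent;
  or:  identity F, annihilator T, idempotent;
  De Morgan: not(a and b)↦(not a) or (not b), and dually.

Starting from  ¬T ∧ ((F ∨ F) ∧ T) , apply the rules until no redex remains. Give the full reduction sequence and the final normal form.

  start: ¬T ∧ ((F ∨ F) ∧ T)
  [1] F ∧ ((F ∨ F) ∧ T)
  [2] F

Answer: normal form = F  (in 2 steps)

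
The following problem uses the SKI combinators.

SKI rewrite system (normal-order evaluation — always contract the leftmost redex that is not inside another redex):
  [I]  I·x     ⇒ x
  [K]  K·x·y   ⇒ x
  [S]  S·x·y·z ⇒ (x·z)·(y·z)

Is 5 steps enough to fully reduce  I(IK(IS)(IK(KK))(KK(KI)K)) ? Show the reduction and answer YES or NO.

  start: I(IK(IS)(IK(KK))(KK(KI)K))
  [1] IK(IS)(IK(KK))(KK(KI)K)
  [2] K(IS)(IK(KK))(KK(KI)K)
  [3] IS(KK(KI)K)
  [4] S(KK(KI)K)
  [5] S(KK)

Answer: YES — reaches normal form S(KK) in 5 ≤ 5 steps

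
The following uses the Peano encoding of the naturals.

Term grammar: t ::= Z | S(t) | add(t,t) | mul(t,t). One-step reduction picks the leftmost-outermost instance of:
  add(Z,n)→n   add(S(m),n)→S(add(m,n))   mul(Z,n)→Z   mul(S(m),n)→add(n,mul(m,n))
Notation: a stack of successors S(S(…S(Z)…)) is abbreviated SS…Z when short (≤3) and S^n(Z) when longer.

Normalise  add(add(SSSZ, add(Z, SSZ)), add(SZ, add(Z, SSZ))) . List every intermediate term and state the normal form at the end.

  start: add(add(SSSZ, add(Z, SSZ)), add(SZ, add(Z, SSZ)))
  →1  add(S(add(SSZ, add(Z, SSZ))), add(SZ, add(Z, SSZ)))
  →2  S(add(add(SSZ, add(Z, SSZ)), add(SZ, add(Z, SSZ))))
  →3  S(add(S(add(SZ, add(Z, SSZ))), add(SZ, add(Z, SSZ))))
  →4  S(S(add(add(SZ, add(Z, SSZ)), add(SZ, add(Z, SSZ)))))
  →5  S(S(add(S(add(Z, add(Z, SSZ))), add(SZ, add(Z, SSZ)))))
  →6  S(S(S(add(add(Z, add(Z, SSZ)), add(SZ, add(Z, SSZ))))))
  →7  S(S(S(add(add(Z, SSZ), add(SZ, add(Z, SSZ))))))
  →8  S(S(S(add(SSZ, add(SZ, add(Z, SSZ))))))
  →9  S(S(S(S(add(SZ, add(SZ, add(Z, SSZ)))))))
  →10  S(S(S(S(S(add(Z, add(SZ, add(Z, SSZ))))))))
  →11  S(S(S(S(S(add(SZ, add(Z, SSZ)))))))
  →12  S(S(S(S(S(S(add(Z, add(Z, SSZ))))))))
  →13  S(S(S(S(S(S(add(Z, SSZ)))))))
  →14  S^8(Z)

Answer: normal form = S^8(Z)  (in 14 steps)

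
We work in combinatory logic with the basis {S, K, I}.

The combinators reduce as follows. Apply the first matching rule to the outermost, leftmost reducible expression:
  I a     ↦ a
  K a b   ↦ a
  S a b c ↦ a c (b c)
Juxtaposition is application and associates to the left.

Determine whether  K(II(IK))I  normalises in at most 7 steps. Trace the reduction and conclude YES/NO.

  start: K(II(IK))I
  [1] II(IK)
  [2] I(IK)
  [3] IK
  [4] K

Answer: YES — reaches normal form K in 4 ≤ 7 steps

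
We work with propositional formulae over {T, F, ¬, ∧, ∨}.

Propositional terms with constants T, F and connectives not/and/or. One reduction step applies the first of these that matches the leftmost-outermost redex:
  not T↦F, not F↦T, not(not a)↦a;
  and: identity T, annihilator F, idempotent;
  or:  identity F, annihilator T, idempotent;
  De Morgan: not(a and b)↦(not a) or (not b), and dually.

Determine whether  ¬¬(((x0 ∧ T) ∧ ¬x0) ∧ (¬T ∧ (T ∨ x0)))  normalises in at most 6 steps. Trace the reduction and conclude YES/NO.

Answer: YES — reaches normal form F in 5 ≤ 6 steps

Derivation:
  start: ¬¬(((x0 ∧ T) ∧ ¬x0) ∧ (¬T ∧ (T ∨ x0)))
  [1] ((x0 ∧ T) ∧ ¬x0) ∧ (¬T ∧ (T ∨ x0))
  [2] (x0 ∧ ¬x0) ∧ (¬T ∧ (T ∨ x0))
  [3] (x0 ∧ ¬x0) ∧ (F ∧ (T ∨ x0))
  [4] (x0 ∧ ¬x0) ∧ F
  [5] F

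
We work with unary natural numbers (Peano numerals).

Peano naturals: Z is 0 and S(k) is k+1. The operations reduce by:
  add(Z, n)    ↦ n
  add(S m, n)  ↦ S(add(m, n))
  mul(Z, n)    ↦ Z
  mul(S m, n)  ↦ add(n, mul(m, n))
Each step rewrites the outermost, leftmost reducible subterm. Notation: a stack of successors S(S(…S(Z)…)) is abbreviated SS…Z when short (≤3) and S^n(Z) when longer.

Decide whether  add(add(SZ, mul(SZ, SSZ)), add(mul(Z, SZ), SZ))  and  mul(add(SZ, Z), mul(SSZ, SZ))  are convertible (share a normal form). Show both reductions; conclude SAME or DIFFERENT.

Term A:
  start: add(add(SZ, mul(SZ, SSZ)), add(mul(Z, SZ), SZ))
  [1] add(S(add(Z, mul(SZ, SSZ))), add(mul(Z, SZ), SZ))
  [2] S(add(add(Z, mul(SZ, SSZ)), add(mul(Z, SZ), SZ)))
  [3] S(add(mul(SZ, SSZ), add(mul(Z, SZ), SZ)))
  [4] S(add(add(SSZ, mul(Z, SSZ)), add(mul(Z, SZ), SZ)))
  [5] S(add(S(add(SZ, mul(Z, SSZ))), add(mul(Z, SZ), SZ)))
  [6] S(S(add(add(SZ, mul(Z, SSZ)), add(mul(Z, SZ), SZ))))
  [7] S(S(add(S(add(Z, mul(Z, SSZ))), add(mul(Z, SZ), SZ))))
  [8] S(S(S(add(add(Z, mul(Z, SSZ)), add(mul(Z, SZ), SZ)))))
  [9] S(S(S(add(mul(Z, SSZ), add(mul(Z, SZ), SZ)))))
  [10] S(S(S(add(Z, add(mul(Z, SZ), SZ)))))
  [11] S(S(S(add(mul(Z, SZ), SZ))))
  [12] S(S(S(add(Z, SZ))))
  [13] S^4(Z)

Term B:
  start: mul(add(SZ, Z), mul(SSZ, SZ))
  [1] mul(S(add(Z, Z)), mul(SSZ, SZ))
  [2] add(mul(SSZ, SZ), mul(add(Z, Z), mul(SSZ, SZ)))
  [3] add(add(SZ, mul(SZ, SZ)), mul(add(Z, Z), mul(SSZ, SZ)))
  [4] add(S(add(Z, mul(SZ, SZ))), mul(add(Z, Z), mul(SSZ, SZ)))
  [5] S(add(add(Z, mul(SZ, SZ)), mul(add(Z, Z), mul(SSZ, SZ))))
  [6] S(add(mul(SZ, SZ), mul(add(Z, Z), mul(SSZ, SZ))))
  [7] S(add(add(SZ, mul(Z, SZ)), mul(add(Z, Z), mul(SSZ, SZ))))
  [8] S(add(S(add(Z, mul(Z, SZ))), mul(add(Z, Z), mul(SSZ, SZ))))
  [9] S(S(add(add(Z, mul(Z, SZ)), mul(add(Z, Z), mul(SSZ, SZ)))))
  [10] S(S(add(mul(Z, SZ), mul(add(Z, Z), mul(SSZ, SZ)))))
  [11] S(S(add(Z, mul(add(Z, Z), mul(SSZ, SZ)))))
  [12] S(S(mul(add(Z, Z), mul(SSZ, SZ))))
  [13] S(S(mul(Z, mul(SSZ, SZ))))
  [14] SSZ

Answer: DIFFERENT — A ⇓ S^4(Z), B ⇓ SSZ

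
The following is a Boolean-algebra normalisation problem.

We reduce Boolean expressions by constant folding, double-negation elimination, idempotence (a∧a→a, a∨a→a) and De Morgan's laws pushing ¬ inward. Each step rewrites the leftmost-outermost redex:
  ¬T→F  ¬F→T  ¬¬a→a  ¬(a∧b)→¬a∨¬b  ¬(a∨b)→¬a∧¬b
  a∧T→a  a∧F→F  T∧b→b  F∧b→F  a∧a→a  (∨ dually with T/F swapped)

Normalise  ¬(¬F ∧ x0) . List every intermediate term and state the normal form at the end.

Answer: normal form = ¬x0  (in 3 steps)

Derivation:
  start: ¬(¬F ∧ x0)
  →1  ¬¬F ∨ ¬x0
  →2  F ∨ ¬x0
  →3  ¬x0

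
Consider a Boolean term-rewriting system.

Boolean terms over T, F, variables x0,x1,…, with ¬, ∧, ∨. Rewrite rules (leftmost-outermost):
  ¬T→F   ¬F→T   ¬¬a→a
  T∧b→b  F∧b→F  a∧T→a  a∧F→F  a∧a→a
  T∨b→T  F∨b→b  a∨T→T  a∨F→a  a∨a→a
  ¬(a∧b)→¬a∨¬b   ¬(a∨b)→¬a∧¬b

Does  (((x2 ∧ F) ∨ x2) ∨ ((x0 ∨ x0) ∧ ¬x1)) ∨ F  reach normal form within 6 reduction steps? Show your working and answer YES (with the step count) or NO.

  start: (((x2 ∧ F) ∨ x2) ∨ ((x0 ∨ x0) ∧ ¬x1)) ∨ F
  →1  ((x2 ∧ F) ∨ x2) ∨ ((x0 ∨ x0) ∧ ¬x1)
  →2  (F ∨ x2) ∨ ((x0 ∨ x0) ∧ ¬x1)
  →3  x2 ∨ ((x0 ∨ x0) ∧ ¬x1)
  →4  x2 ∨ (x0 ∧ ¬x1)

Answer: YES — reaches normal form x2 ∨ (x0 ∧ ¬x1) in 4 ≤ 6 steps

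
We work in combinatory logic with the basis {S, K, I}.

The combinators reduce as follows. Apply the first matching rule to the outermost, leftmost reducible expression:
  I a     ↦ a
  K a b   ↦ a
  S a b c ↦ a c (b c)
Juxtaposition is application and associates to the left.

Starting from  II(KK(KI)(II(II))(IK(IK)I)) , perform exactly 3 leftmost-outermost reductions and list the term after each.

  start: II(KK(KI)(II(II))(IK(IK)I))
  →1  I(KK(KI)(II(II))(IK(IK)I))
  →2  KK(KI)(II(II))(IK(IK)I)
  →3  K(II(II))(IK(IK)I)

Answer: after 3 steps: K(II(II))(IK(IK)I)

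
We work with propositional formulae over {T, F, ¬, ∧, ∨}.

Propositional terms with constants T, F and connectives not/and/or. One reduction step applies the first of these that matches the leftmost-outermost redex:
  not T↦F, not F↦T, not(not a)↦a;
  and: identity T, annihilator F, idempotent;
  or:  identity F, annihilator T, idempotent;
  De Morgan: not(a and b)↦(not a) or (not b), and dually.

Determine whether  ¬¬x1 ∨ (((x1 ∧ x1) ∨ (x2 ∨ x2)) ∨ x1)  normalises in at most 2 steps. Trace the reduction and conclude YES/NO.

  start: ¬¬x1 ∨ (((x1 ∧ x1) ∨ (x2 ∨ x2)) ∨ x1)
  [1] x1 ∨ (((x1 ∧ x1) ∨ (x2 ∨ x2)) ∨ x1)
  [2] x1 ∨ ((x1 ∨ (x2 ∨ x2)) ∨ x1)

Answer: NO — after 2 steps the term is x1 ∨ ((x1 ∨ (x2 ∨ x2)) ∨ x1), not yet normal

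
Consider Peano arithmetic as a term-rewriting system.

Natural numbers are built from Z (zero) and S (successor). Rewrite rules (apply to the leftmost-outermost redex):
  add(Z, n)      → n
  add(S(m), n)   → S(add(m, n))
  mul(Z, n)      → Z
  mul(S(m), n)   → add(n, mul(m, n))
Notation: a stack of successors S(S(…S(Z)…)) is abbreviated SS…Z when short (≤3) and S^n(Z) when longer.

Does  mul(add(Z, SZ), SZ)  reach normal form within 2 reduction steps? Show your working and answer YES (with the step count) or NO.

  start: mul(add(Z, SZ), SZ)
  →1  mul(SZ, SZ)
  →2  add(SZ, mul(Z, SZ))

Answer: NO — after 2 steps the term is add(SZ, mul(Z, SZ)), not yet normal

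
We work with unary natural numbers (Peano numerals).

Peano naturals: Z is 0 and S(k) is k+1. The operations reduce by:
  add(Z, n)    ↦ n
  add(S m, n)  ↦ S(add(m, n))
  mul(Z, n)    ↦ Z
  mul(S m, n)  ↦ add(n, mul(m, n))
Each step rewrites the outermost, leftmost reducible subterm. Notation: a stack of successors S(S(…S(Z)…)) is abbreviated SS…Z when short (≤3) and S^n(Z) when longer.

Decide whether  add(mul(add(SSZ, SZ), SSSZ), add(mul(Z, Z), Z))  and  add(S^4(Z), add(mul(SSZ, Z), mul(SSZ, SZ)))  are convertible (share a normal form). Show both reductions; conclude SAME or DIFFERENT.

Term A:
  start: add(mul(add(SSZ, SZ), SSSZ), add(mul(Z, Z), Z))
  →1  add(mul(S(add(SZ, SZ)), SSSZ), add(mul(Z, Z), Z))
  →2  add(add(SSSZ, mul(add(SZ, SZ), SSSZ)), add(mul(Z, Z), Z))
  →3  add(S(add(SSZ, mul(add(SZ, SZ), SSSZ))), add(mul(Z, Z), Z))
  →4  S(add(add(SSZ, mul(add(SZ, SZ), SSSZ)), add(mul(Z, Z), Z)))
  →5  S(add(S(add(SZ, mul(add(SZ, SZ), SSSZ))), add(mul(Z, Z), Z)))
  →6  S(S(add(add(SZ, mul(add(SZ, SZ), SSSZ)), add(mul(Z, Z), Z))))
  →7  S(S(add(S(add(Z, mul(add(SZ, SZ), SSSZ))), add(mul(Z, Z), Z))))
  →8  S(S(S(add(add(Z, mul(add(SZ, SZ), SSSZ)), add(mul(Z, Z), Z)))))
  →9  S(S(S(add(mul(add(SZ, SZ), SSSZ), add(mul(Z, Z), Z)))))
  →10  S(S(S(add(mul(S(add(Z, SZ)), SSSZ), add(mul(Z, Z), Z)))))
  →11  S(S(S(add(add(SSSZ, mul(add(Z, SZ), SSSZ)), add(mul(Z, Z), Z)))))
  →12  S(S(S(add(S(add(SSZ, mul(add(Z, SZ), SSSZ))), add(mul(Z, Z), Z)))))
  →13  S(S(S(S(add(add(SSZ, mul(add(Z, SZ), SSSZ)), add(mul(Z, Z), Z))))))
  →14  S(S(S(S(add(S(add(SZ, mul(add(Z, SZ), SSSZ))), add(mul(Z, Z), Z))))))
  →15  S(S(S(S(S(add(add(SZ, mul(add(Z, SZ), SSSZ)), add(mul(Z, Z), Z)))))))
  →16  S(S(S(S(S(add(S(add(Z, mul(add(Z, SZ), SSSZ))), add(mul(Z, Z), Z)))))))
  →17  S(S(S(S(S(S(add(add(Z, mul(add(Z, SZ), SSSZ)), add(mul(Z, Z), Z))))))))
  →18  S(S(S(S(S(S(add(mul(add(Z, SZ), SSSZ), add(mul(Z, Z), Z))))))))
  →19  S(S(S(S(S(S(add(mul(SZ, SSSZ), add(mul(Z, Z), Z))))))))
  →20  S(S(S(S(S(S(add(add(SSSZ, mul(Z, SSSZ)), add(mul(Z, Z), Z))))))))
  →21  S(S(S(S(S(S(add(S(add(SSZ, mul(Z, SSSZ))), add(mul(Z, Z), Z))))))))
  →22  S(S(S(S(S(S(S(add(add(SSZ, mul(Z, SSSZ)), add(mul(Z, Z), Z)))))))))
  →23  S(S(S(S(S(S(S(add(S(add(SZ, mul(Z, SSSZ))), add(mul(Z, Z), Z)))))))))
  →24  S(S(S(S(S(S(S(S(add(add(SZ, mul(Z, SSSZ)), add(mul(Z, Z), Z))))))))))
  →25  S(S(S(S(S(S(S(S(add(S(add(Z, mul(Z, SSSZ))), add(mul(Z, Z), Z))))))))))
  →26  S(S(S(S(S(S(S(S(S(add(add(Z, mul(Z, SSSZ)), add(mul(Z, Z), Z)))))))))))
  →27  S(S(S(S(S(S(S(S(S(add(mul(Z, SSSZ), add(mul(Z, Z), Z)))))))))))
  →28  S(S(S(S(S(S(S(S(S(add(Z, add(mul(Z, Z), Z)))))))))))
  →29  S(S(S(S(S(S(S(S(S(add(mul(Z, Z), Z))))))))))
  →30  S(S(S(S(S(S(S(S(S(add(Z, Z))))))))))
  →31  S^9(Z)

Term B:
  start: add(S^4(Z), add(mul(SSZ, Z), mul(SSZ, SZ)))
  →1  S(add(SSSZ, add(mul(SSZ, Z), mul(SSZ, SZ))))
  →2  S(S(add(SSZ, add(mul(SSZ, Z), mul(SSZ, SZ)))))
  →3  S(S(S(add(SZ, add(mul(SSZ, Z), mul(SSZ, SZ))))))
  →4  S(S(S(S(add(Z, add(mul(SSZ, Z), mul(SSZ, SZ)))))))
  →5  S(S(S(S(add(mul(SSZ, Z), mul(SSZ, SZ))))))
  →6  S(S(S(S(add(add(Z, mul(SZ, Z)), mul(SSZ, SZ))))))
  →7  S(S(S(S(add(mul(SZ, Z), mul(SSZ, SZ))))))
  →8  S(S(S(S(add(add(Z, mul(Z, Z)), mul(SSZ, SZ))))))
  →9  S(S(S(S(add(mul(Z, Z), mul(SSZ, SZ))))))
  →10  S(S(S(S(add(Z, mul(SSZ, SZ))))))
  →11  S(S(S(S(mul(SSZ, SZ)))))
  →12  S(S(S(S(add(SZ, mul(SZ, SZ))))))
  →13  S(S(S(S(S(add(Z, mul(SZ, SZ)))))))
  →14  S(S(S(S(S(mul(SZ, SZ))))))
  →15  S(S(S(S(S(add(SZ, mul(Z, SZ)))))))
  →16  S(S(S(S(S(S(add(Z, mul(Z, SZ))))))))
  →17  S(S(S(S(S(S(mul(Z, SZ)))))))
  →18  S^6(Z)

Answer: DIFFERENT — A ⇓ S^9(Z), B ⇓ S^6(Z)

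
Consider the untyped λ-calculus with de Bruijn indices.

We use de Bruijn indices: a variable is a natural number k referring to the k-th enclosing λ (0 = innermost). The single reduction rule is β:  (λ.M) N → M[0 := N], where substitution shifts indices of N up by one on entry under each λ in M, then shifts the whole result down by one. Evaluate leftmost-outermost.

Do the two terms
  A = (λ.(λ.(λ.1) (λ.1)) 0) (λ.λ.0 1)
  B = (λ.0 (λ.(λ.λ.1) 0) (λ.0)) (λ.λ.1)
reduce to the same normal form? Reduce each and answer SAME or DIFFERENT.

Term A:
  start: (λ.(λ.(λ.1) (λ.1)) 0) (λ.λ.0 1)
  step 1: (λ.(λ.1) (λ.1)) (λ.λ.0 1)
  step 2: (λ.λ.λ.0 1) (λ.λ.λ.0 1)
  step 3: λ.λ.0 1

Term B:
  start: (λ.0 (λ.(λ.λ.1) 0) (λ.0)) (λ.λ.1)
  step 1: (λ.λ.1) (λ.(λ.λ.1) 0) (λ.0)
  step 2: (λ.λ.(λ.λ.1) 0) (λ.0)
  step 3: λ.(λ.λ.1) 0
  step 4: λ.λ.1

Answer: DIFFERENT — A ⇓ λ.λ.0 1, B ⇓ λ.λ.1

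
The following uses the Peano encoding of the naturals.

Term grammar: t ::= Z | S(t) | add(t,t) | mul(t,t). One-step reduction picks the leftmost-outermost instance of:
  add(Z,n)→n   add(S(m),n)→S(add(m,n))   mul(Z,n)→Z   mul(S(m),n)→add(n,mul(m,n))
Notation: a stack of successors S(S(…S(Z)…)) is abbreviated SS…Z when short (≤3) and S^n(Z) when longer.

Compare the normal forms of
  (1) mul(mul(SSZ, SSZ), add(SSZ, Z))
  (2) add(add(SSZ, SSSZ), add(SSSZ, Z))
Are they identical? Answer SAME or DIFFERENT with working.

Term A:
  start: mul(mul(SSZ, SSZ), add(SSZ, Z))
  step 1: mul(add(SSZ, mul(SZ, SSZ)), add(SSZ, Z))
  step 2: mul(S(add(SZ, mul(SZ, SSZ))), add(SSZ, Z))
  step 3: add(add(SSZ, Z), mul(add(SZ, mul(SZ, SSZ)), add(SSZ, Z)))
  step 4: add(S(add(SZ, Z)), mul(add(SZ, mul(SZ, SSZ)), add(SSZ, Z)))
  step 5: S(add(add(SZ, Z), mul(add(SZ, mul(SZ, SSZ)), add(SSZ, Z))))
  step 6: S(add(S(add(Z, Z)), mul(add(SZ, mul(SZ, SSZ)), add(SSZ, Z))))
  step 7: S(S(add(add(Z, Z), mul(add(SZ, mul(SZ, SSZ)), add(SSZ, Z)))))
  step 8: S(S(add(Z, mul(add(SZ, mul(SZ, SSZ)), add(SSZ, Z)))))
  step 9: S(S(mul(add(SZ, mul(SZ, SSZ)), add(SSZ, Z))))
  step 10: S(S(mul(S(add(Z, mul(SZ, SSZ))), add(SSZ, Z))))
  step 11: S(S(add(add(SSZ, Z), mul(add(Z, mul(SZ, SSZ)), add(SSZ, Z)))))
  step 12: S(S(add(S(add(SZ, Z)), mul(add(Z, mul(SZ, SSZ)), add(SSZ, Z)))))
  step 13: S(S(S(add(add(SZ, Z), mul(add(Z, mul(SZ, SSZ)), add(SSZ, Z))))))
  step 14: S(S(S(add(S(add(Z, Z)), mul(add(Z, mul(SZ, SSZ)), add(SSZ, Z))))))
  step 15: S(S(S(S(add(add(Z, Z), mul(add(Z, mul(SZ, SSZ)), add(SSZ, Z)))))))
  step 16: S(S(S(S(add(Z, mul(add(Z, mul(SZ, SSZ)), add(SSZ, Z)))))))
  step 17: S(S(S(S(mul(add(Z, mul(SZ, SSZ)), add(SSZ, Z))))))
  step 18: S(S(S(S(mul(mul(SZ, SSZ), add(SSZ, Z))))))
  step 19: S(S(S(S(mul(add(SSZ, mul(Z, SSZ)), add(SSZ, Z))))))
  step 20: S(S(S(S(mul(S(add(SZ, mul(Z, SSZ))), add(SSZ, Z))))))
  step 21: S(S(S(S(add(add(SSZ, Z), mul(add(SZ, mul(Z, SSZ)), add(SSZ, Z)))))))
  step 22: S(S(S(S(add(S(add(SZ, Z)), mul(add(SZ, mul(Z, SSZ)), add(SSZ, Z)))))))
  step 23: S(S(S(S(S(add(add(SZ, Z), mul(add(SZ, mul(Z, SSZ)), add(SSZ, Z))))))))
  step 24: S(S(S(S(S(add(S(add(Z, Z)), mul(add(SZ, mul(Z, SSZ)), add(SSZ, Z))))))))
  step 25: S(S(S(S(S(S(add(add(Z, Z), mul(add(SZ, mul(Z, SSZ)), add(SSZ, Z)))))))))
  step 26: S(S(S(S(S(S(add(Z, mul(add(SZ, mul(Z, SSZ)), add(SSZ, Z)))))))))
  step 27: S(S(S(S(S(S(mul(add(SZ, mul(Z, SSZ)), add(SSZ, Z))))))))
  step 28: S(S(S(S(S(S(mul(S(add(Z, mul(Z, SSZ))), add(SSZ, Z))))))))
  step 29: S(S(S(S(S(S(add(add(SSZ, Z), mul(add(Z, mul(Z, SSZ)), add(SSZ, Z)))))))))
  step 30: S(S(S(S(S(S(add(S(add(SZ, Z)), mul(add(Z, mul(Z, SSZ)), add(SSZ, Z)))))))))
  step 31: S(S(S(S(S(S(S(add(add(SZ, Z), mul(add(Z, mul(Z, SSZ)), add(SSZ, Z))))))))))
  step 32: S(S(S(S(S(S(S(add(S(add(Z, Z)), mul(add(Z, mul(Z, SSZ)), add(SSZ, Z))))))))))
  step 33: S(S(S(S(S(S(S(S(add(add(Z, Z), mul(add(Z, mul(Z, SSZ)), add(SSZ, Z)))))))))))
  step 34: S(S(S(S(S(S(S(S(add(Z, mul(add(Z, mul(Z, SSZ)), add(SSZ, Z)))))))))))
  step 35: S(S(S(S(S(S(S(S(mul(add(Z, mul(Z, SSZ)), add(SSZ, Z))))))))))
  step 36: S(S(S(S(S(S(S(S(mul(mul(Z, SSZ), add(SSZ, Z))))))))))
  step 37: S(S(S(S(S(S(S(S(mul(Z, add(SSZ, Z))))))))))
  step 38: S^8(Z)

Term B:
  start: add(add(SSZ, SSSZ), add(SSSZ, Z))
  step 1: add(S(add(SZ, SSSZ)), add(SSSZ, Z))
  step 2: S(add(add(SZ, SSSZ), add(SSSZ, Z)))
  step 3: S(add(S(add(Z, SSSZ)), add(SSSZ, Z)))
  step 4: S(S(add(add(Z, SSSZ), add(SSSZ, Z))))
  step 5: S(S(add(SSSZ, add(SSSZ, Z))))
  step 6: S(S(S(add(SSZ, add(SSSZ, Z)))))
  step 7: S(S(S(S(add(SZ, add(SSSZ, Z))))))
  step 8: S(S(S(S(S(add(Z, add(SSSZ, Z)))))))
  step 9: S(S(S(S(S(add(SSSZ, Z))))))
  step 10: S(S(S(S(S(S(add(SSZ, Z)))))))
  step 11: S(S(S(S(S(S(S(add(SZ, Z))))))))
  step 12: S(S(S(S(S(S(S(S(add(Z, Z)))))))))
  step 13: S^8(Z)

Answer: SAME — A ⇓ S^8(Z), B ⇓ S^8(Z)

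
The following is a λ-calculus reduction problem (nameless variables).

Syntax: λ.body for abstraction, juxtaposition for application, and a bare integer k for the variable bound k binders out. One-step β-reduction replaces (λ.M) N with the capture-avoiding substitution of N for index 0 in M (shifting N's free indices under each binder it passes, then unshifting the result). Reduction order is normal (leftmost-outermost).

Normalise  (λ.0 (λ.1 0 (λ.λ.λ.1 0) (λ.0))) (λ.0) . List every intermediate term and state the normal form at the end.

Answer: normal form = λ.0 (λ.λ.λ.1 0) (λ.0)  (in 3 steps)

Reduction:
  start: (λ.0 (λ.1 0 (λ.λ.λ.1 0) (λ.0))) (λ.0)
  [1] (λ.0) (λ.(λ.0) 0 (λ.λ.λ.1 0) (λ.0))
  [2] λ.(λ.0) 0 (λ.λ.λ.1 0) (λ.0)
  [3] λ.0 (λ.λ.λ.1 0) (λ.0)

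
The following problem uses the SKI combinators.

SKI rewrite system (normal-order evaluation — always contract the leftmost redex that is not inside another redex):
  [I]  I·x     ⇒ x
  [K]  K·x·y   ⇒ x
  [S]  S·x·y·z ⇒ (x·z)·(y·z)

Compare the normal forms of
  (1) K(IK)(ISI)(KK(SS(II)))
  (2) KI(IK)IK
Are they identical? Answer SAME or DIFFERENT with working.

Answer: DIFFERENT — A ⇓ KK, B ⇓ K

Reduction:
Term A:
  start: K(IK)(ISI)(KK(SS(II)))
  step 1: IK(KK(SS(II)))
  step 2: K(KK(SS(II)))
  step 3: KK

Term B:
  start: KI(IK)IK
  step 1: IIK
  step 2: IK
  step 3: K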